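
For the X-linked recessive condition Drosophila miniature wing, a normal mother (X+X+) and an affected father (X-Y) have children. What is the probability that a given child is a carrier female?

Cross: X+X+ × X-Y
Offspring: 2 X+X-, 2 X+Y
Probability of a carrier female: 2/4 = 1/2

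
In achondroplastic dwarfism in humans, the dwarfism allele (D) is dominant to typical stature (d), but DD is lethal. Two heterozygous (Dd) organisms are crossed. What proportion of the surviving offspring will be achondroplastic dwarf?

Cross: Dd × Dd
Punnett square offspring (before lethality): 1 DD, 2 Dd, 1 dd
The DD genotype is lethal (embryos die); surviving offspring: 2 Dd, 1 dd
achondroplastic dwarf: 2 out of 3
Probability: 2/3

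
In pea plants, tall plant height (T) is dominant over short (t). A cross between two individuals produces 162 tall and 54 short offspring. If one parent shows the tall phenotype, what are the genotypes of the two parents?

Observed offspring: 162 tall, 54 short
The observed ratio simplifies to 3:1. Short (tt) offspring appear, so each parent must contribute one t allele. The parent stated to show tall carries T, so it is Tt. The other parent is then either Tt or tt: Tt × tt would give a 1:1 split, whereas Tt × Tt gives 3:1 — matching the data. So both parents are heterozygous (Tt × Tt).
Parent genotypes: Tt × Tt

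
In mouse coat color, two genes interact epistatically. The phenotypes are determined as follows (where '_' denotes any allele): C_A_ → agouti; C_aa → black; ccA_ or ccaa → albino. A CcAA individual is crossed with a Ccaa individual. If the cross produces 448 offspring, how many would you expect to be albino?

Cross: CcAA × Ccaa — consider each gene separately:
C gene: Cc × Cc → 1 CC, 2 Cc, 1 cc → 3 C_ : 1 cc (out of 4)
A gene: AA × aa → 4 Aa → 4 A_ (out of 4)
Genotype classes (out of 4 × 4 = 16): C_A_ = 3×4 = 12; ccA_ = 1×4 = 4
Apply the phenotype rules: C_A_ (12) → agouti; ccA_ (4) → albino
Phenotype counts (out of 16): 12 agouti, 4 albino
albino: 4 out of 16 → fraction 1/4
Expected count = 1/4 × 448 = 112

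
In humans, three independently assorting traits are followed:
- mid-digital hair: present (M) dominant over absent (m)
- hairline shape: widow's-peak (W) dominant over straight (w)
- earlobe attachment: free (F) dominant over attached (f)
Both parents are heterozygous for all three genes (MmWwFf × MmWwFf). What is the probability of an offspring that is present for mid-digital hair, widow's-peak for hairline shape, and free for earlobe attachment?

Trihybrid cross: MmWwFf × MmWwFf
Each trait segregates independently with a 3:1 phenotypic ratio, so each gene contributes 3/4 (dominant) or 1/4 (recessive).
Target: present (mid-digital hair), widow's-peak (hairline shape), free (earlobe attachment)
Probability = product of independent per-trait probabilities
= 3/4 × 3/4 × 3/4 = 27/64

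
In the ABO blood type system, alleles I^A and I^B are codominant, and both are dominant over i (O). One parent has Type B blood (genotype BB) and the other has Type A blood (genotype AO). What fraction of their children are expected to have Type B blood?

Cross: BB × AO
Possible offspring genotypes: 2 AB, 2 BO
Blood type counts: 2 Type AB, 2 Type B
Probability of Type B: 2/4 = 1/2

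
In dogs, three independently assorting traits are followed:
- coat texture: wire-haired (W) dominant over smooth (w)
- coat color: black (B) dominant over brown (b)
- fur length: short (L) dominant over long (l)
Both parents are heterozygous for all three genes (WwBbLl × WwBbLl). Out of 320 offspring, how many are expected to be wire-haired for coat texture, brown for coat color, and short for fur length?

Trihybrid cross: WwBbLl × WwBbLl
Each trait segregates independently with a 3:1 phenotypic ratio, so each gene contributes 3/4 (dominant) or 1/4 (recessive).
Target: wire-haired (coat texture), brown (coat color), short (fur length)
Probability = product of independent per-trait probabilities
= 3/4 × 1/4 × 3/4 = 9/64
Expected count = 9/64 × 320 = 45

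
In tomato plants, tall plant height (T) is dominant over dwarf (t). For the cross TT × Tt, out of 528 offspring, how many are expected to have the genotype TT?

Punnett square for TT × Tt:
Offspring genotypes: 2 TT, 2 Tt
Total offspring: 4
Count with target: 2
Probability: 2/4 = 1/2
Expected count = 1/2 × 528 = 264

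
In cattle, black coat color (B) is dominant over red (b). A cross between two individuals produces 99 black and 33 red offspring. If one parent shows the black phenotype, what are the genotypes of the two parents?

Observed offspring: 99 black, 33 red
The observed ratio simplifies to 3:1. Red (bb) offspring appear, so each parent must contribute one b allele. The parent stated to show black carries B, so it is Bb. The other parent is then either Bb or bb: Bb × bb would give a 1:1 split, whereas Bb × Bb gives 3:1 — matching the data. So both parents are heterozygous (Bb × Bb).
Parent genotypes: Bb × Bb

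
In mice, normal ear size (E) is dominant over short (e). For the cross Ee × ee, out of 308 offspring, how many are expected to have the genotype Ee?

Punnett square for Ee × ee:
Offspring genotypes: 2 Ee, 2 ee
Total offspring: 4
Count with target: 2
Probability: 2/4 = 1/2
Expected count = 1/2 × 308 = 154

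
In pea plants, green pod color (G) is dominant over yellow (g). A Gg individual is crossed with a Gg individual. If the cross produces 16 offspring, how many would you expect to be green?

Punnett square for Gg × Gg:
Offspring genotypes: 1 GG, 2 Gg, 1 gg
green: 3, yellow: 1
green: 3 out of 4 → fraction 3/4
Expected count = 3/4 × 16 = 12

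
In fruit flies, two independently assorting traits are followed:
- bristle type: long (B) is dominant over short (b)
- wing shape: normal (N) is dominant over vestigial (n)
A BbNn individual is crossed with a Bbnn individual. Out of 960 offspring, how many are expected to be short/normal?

Dihybrid cross BbNn × Bbnn — consider each gene separately:
bristle type: Bb × Bb → 1 BB, 2 Bb, 1 bb → 3 B_ : 1 bb (out of 4)
wing shape: Nn × nn → 2 Nn, 2 nn → 2 N_ : 2 nn (out of 4)
Combine (counts out of 4 × 4 = 16): long/normal (B_N_) = 3×2 = 6; long/vestigial (B_nn) = 3×2 = 6; short/normal (bbN_) = 1×2 = 2; short/vestigial (bbnn) = 1×2 = 2
Phenotype counts (out of 16): 6 long/normal, 6 long/vestigial, 2 short/normal, 2 short/vestigial
short/normal: 2 out of 16 → fraction 1/8
Expected count = 1/8 × 960 = 120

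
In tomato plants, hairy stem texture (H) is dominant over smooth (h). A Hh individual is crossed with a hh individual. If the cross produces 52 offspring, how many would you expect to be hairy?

Punnett square for Hh × hh:
Offspring genotypes: 2 Hh, 2 hh
hairy: 2, smooth: 2
hairy: 2 out of 4 → fraction 1/2
Expected count = 1/2 × 52 = 26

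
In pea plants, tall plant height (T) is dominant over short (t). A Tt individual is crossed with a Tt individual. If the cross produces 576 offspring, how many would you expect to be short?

Punnett square for Tt × Tt:
Offspring genotypes: 1 TT, 2 Tt, 1 tt
tall: 3, short: 1
short: 1 out of 4 → fraction 1/4
Expected count = 1/4 × 576 = 144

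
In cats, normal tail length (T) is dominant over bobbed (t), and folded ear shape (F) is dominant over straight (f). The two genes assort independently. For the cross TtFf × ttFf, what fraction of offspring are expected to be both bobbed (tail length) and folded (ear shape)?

Dihybrid cross TtFf × ttFf — consider each gene separately:
tail length: Tt × tt → 2 Tt, 2 tt → 2 T_ : 2 tt (out of 4)
ear shape: Ff × Ff → 1 FF, 2 Ff, 1 ff → 3 F_ : 1 ff (out of 4)
Looking for: bobbed (tt) and folded (F_)
P(bobbed) = 2/4, P(folded) = 3/4
P(both) = 2/4 × 3/4 = 6/16 = 3/8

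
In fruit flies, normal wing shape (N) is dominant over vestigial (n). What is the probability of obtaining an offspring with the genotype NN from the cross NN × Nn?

Punnett square for NN × Nn:
Offspring genotypes: 2 NN, 2 Nn
Total offspring: 4
Count with target: 2
Probability: 2/4 = 1/2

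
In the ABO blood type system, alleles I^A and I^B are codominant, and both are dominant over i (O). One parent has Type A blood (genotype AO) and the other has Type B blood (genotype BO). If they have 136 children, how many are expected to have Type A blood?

Cross: AO × BO
Possible offspring genotypes: 1 AB, 1 AO, 1 BO, 1 OO
Blood type counts: 1 Type AB, 1 Type A, 1 Type B, 1 Type O
Probability of Type A: 1/4
Expected count = 1/4 × 136 = 34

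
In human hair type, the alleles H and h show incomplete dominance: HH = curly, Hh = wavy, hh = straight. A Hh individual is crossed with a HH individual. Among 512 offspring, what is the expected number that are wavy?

Punnett square for Hh × HH:
Offspring genotypes: 2 HH, 2 Hh
Phenotype counts: 2 curly, 2 wavy
wavy: 2 out of 4 → fraction 1/2
Expected count = 1/2 × 512 = 256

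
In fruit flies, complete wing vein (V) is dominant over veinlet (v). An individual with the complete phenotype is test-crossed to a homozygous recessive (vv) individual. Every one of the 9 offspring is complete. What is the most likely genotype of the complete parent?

Test cross: ? × vv
All offspring are complete.
If the unknown parent were heterozygous (Vv), about half of 9 offspring would be veinlet; none are. The unknown parent is most likely homozygous dominant (VV).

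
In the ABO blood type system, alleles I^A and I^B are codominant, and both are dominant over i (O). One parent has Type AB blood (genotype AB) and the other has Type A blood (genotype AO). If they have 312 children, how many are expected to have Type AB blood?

Cross: AB × AO
Possible offspring genotypes: 1 AA, 1 AO, 1 AB, 1 BO
Blood type counts: 2 Type A, 1 Type AB, 1 Type B
Probability of Type AB: 1/4
Expected count = 1/4 × 312 = 78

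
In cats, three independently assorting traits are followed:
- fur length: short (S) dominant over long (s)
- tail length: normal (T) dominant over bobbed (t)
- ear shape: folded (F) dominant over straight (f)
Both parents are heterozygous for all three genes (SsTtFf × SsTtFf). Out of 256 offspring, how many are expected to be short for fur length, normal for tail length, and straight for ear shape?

Trihybrid cross: SsTtFf × SsTtFf
Each trait segregates independently with a 3:1 phenotypic ratio, so each gene contributes 3/4 (dominant) or 1/4 (recessive).
Target: short (fur length), normal (tail length), straight (ear shape)
Probability = product of independent per-trait probabilities
= 3/4 × 3/4 × 1/4 = 9/64
Expected count = 9/64 × 256 = 36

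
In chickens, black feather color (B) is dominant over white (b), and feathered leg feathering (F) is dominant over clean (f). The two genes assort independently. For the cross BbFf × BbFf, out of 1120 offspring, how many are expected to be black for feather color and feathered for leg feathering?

Dihybrid cross BbFf × BbFf — consider each gene separately:
feather color: Bb × Bb → 1 BB, 2 Bb, 1 bb → 3 B_ : 1 bb (out of 4)
leg feathering: Ff × Ff → 1 FF, 2 Ff, 1 ff → 3 F_ : 1 ff (out of 4)
Looking for: black (B_) and feathered (F_)
P(black) = 3/4, P(feathered) = 3/4
P(both) = 3/4 × 3/4 = 9/16
Expected count = 9/16 × 1120 = 630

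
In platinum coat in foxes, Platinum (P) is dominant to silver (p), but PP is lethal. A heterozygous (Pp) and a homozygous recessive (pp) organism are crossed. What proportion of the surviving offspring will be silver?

Cross: Pp × pp
Punnett square offspring (before lethality): 2 Pp, 2 pp
No PP offspring are produced in this cross.
silver: 2 out of 4
Probability: 2/4 = 1/2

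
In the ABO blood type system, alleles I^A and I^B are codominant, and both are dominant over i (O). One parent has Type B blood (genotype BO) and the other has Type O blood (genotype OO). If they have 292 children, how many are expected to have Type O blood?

Cross: BO × OO
Possible offspring genotypes: 2 BO, 2 OO
Blood type counts: 2 Type B, 2 Type O
Probability of Type O: 2/4 = 1/2
Expected count = 1/2 × 292 = 146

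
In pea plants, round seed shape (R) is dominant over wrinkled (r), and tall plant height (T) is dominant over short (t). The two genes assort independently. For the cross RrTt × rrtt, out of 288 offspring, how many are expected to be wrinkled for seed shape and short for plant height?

Dihybrid cross RrTt × rrtt — consider each gene separately:
seed shape: Rr × rr → 2 Rr, 2 rr → 2 R_ : 2 rr (out of 4)
plant height: Tt × tt → 2 Tt, 2 tt → 2 T_ : 2 tt (out of 4)
Looking for: wrinkled (rr) and short (tt)
P(wrinkled) = 2/4, P(short) = 2/4
P(both) = 2/4 × 2/4 = 4/16 = 1/4
Expected count = 1/4 × 288 = 72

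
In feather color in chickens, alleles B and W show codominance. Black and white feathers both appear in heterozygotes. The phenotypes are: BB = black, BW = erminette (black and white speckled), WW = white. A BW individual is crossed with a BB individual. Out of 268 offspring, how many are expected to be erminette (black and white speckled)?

Punnett square for BW × BB:
Offspring genotypes: 2 BB, 2 BW
Phenotype counts: 2 black, 2 erminette (black and white speckled)
erminette (black and white speckled): 2 out of 4 → fraction 1/2
Expected count = 1/2 × 268 = 134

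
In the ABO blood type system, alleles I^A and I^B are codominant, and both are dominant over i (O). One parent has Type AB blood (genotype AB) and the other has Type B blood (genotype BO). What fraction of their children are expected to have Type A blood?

Cross: AB × BO
Possible offspring genotypes: 1 AB, 1 AO, 1 BB, 1 BO
Blood type counts: 1 Type AB, 1 Type A, 2 Type B
Probability of Type A: 1/4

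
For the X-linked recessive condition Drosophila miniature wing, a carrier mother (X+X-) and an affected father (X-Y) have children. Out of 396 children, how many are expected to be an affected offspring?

Cross: X+X- × X-Y
Offspring: 1 X+X-, 1 X+Y, 1 X-X-, 1 X-Y
Probability of an affected offspring: 2/4 = 1/2
Expected count = 1/2 × 396 = 198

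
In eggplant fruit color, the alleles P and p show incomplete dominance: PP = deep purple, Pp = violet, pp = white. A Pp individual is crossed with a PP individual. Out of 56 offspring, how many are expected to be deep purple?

Punnett square for Pp × PP:
Offspring genotypes: 2 PP, 2 Pp
Phenotype counts: 2 deep purple, 2 violet
deep purple: 2 out of 4 → fraction 1/2
Expected count = 1/2 × 56 = 28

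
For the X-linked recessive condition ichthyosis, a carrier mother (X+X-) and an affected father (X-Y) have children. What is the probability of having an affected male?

Cross: X+X- × X-Y
Offspring: 1 X+X-, 1 X+Y, 1 X-X-, 1 X-Y
Probability of an affected male: 1/4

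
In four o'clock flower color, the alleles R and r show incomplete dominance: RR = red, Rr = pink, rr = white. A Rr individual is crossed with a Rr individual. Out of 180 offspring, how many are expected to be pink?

Punnett square for Rr × Rr:
Offspring genotypes: 1 RR, 2 Rr, 1 rr
Phenotype counts: 1 red, 2 pink, 1 white
pink: 2 out of 4 → fraction 1/2
Expected count = 1/2 × 180 = 90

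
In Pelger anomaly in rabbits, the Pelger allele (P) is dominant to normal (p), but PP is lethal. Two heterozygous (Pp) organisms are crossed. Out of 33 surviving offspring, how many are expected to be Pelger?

Cross: Pp × Pp
Punnett square offspring (before lethality): 1 PP, 2 Pp, 1 pp
The PP genotype is lethal (embryos die); surviving offspring: 2 Pp, 1 pp
Pelger: 2 out of 3 → fraction 2/3
Expected count = 2/3 × 33 = 22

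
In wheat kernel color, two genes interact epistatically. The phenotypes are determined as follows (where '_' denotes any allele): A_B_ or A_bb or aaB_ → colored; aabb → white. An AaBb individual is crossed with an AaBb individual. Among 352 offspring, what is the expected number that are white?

Cross: AaBb × AaBb — consider each gene separately:
A gene: Aa × Aa → 1 AA, 2 Aa, 1 aa → 3 A_ : 1 aa (out of 4)
B gene: Bb × Bb → 1 BB, 2 Bb, 1 bb → 3 B_ : 1 bb (out of 4)
Genotype classes (out of 4 × 4 = 16): A_B_ = 3×3 = 9; A_bb = 3×1 = 3; aaB_ = 1×3 = 3; aabb = 1×1 = 1
Apply the phenotype rules: A_B_ (9) + A_bb (3) + aaB_ (3) → colored; aabb (1) → white
Phenotype counts (out of 16): 15 colored, 1 white
white: 1 out of 16 → fraction 1/16
Expected count = 1/16 × 352 = 22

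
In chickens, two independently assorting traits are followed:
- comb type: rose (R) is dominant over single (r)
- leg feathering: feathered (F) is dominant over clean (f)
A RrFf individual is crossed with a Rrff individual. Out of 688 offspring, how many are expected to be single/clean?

Dihybrid cross RrFf × Rrff — consider each gene separately:
comb type: Rr × Rr → 1 RR, 2 Rr, 1 rr → 3 R_ : 1 rr (out of 4)
leg feathering: Ff × ff → 2 Ff, 2 ff → 2 F_ : 2 ff (out of 4)
Combine (counts out of 4 × 4 = 16): rose/feathered (R_F_) = 3×2 = 6; rose/clean (R_ff) = 3×2 = 6; single/feathered (rrF_) = 1×2 = 2; single/clean (rrff) = 1×2 = 2
Phenotype counts (out of 16): 6 rose/feathered, 6 rose/clean, 2 single/feathered, 2 single/clean
single/clean: 2 out of 16 → fraction 1/8
Expected count = 1/8 × 688 = 86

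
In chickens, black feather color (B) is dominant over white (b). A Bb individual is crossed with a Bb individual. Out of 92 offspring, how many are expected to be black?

Punnett square for Bb × Bb:
Offspring genotypes: 1 BB, 2 Bb, 1 bb
black: 3, white: 1
black: 3 out of 4 → fraction 3/4
Expected count = 3/4 × 92 = 69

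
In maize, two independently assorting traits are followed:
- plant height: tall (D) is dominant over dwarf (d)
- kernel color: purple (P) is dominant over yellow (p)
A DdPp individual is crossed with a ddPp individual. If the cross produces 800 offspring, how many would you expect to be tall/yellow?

Dihybrid cross DdPp × ddPp — consider each gene separately:
plant height: Dd × dd → 2 Dd, 2 dd → 2 D_ : 2 dd (out of 4)
kernel color: Pp × Pp → 1 PP, 2 Pp, 1 pp → 3 P_ : 1 pp (out of 4)
Combine (counts out of 4 × 4 = 16): tall/purple (D_P_) = 2×3 = 6; tall/yellow (D_pp) = 2×1 = 2; dwarf/purple (ddP_) = 2×3 = 6; dwarf/yellow (ddpp) = 2×1 = 2
Phenotype counts (out of 16): 6 tall/purple, 2 tall/yellow, 6 dwarf/purple, 2 dwarf/yellow
tall/yellow: 2 out of 16 → fraction 1/8
Expected count = 1/8 × 800 = 100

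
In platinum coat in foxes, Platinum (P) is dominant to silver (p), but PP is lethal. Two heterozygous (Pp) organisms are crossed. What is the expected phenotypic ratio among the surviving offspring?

Cross: Pp × Pp
Punnett square offspring (before lethality): 1 PP, 2 Pp, 1 pp
The PP genotype is lethal (embryos die); surviving offspring: 2 Pp, 1 pp
Ratio: 2 platinum : 1 silver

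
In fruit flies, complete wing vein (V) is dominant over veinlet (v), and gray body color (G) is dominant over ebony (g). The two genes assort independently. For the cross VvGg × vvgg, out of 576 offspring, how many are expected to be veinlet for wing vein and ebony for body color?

Dihybrid cross VvGg × vvgg — consider each gene separately:
wing vein: Vv × vv → 2 Vv, 2 vv → 2 V_ : 2 vv (out of 4)
body color: Gg × gg → 2 Gg, 2 gg → 2 G_ : 2 gg (out of 4)
Looking for: veinlet (vv) and ebony (gg)
P(veinlet) = 2/4, P(ebony) = 2/4
P(both) = 2/4 × 2/4 = 4/16 = 1/4
Expected count = 1/4 × 576 = 144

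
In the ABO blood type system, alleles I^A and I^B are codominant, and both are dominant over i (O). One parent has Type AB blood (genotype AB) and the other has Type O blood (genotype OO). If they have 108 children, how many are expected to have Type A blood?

Cross: AB × OO
Possible offspring genotypes: 2 AO, 2 BO
Blood type counts: 2 Type A, 2 Type B
Probability of Type A: 2/4 = 1/2
Expected count = 1/2 × 108 = 54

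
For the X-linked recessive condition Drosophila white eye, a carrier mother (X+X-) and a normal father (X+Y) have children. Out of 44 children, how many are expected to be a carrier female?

Cross: X+X- × X+Y
Offspring: 1 X+X+, 1 X+Y, 1 X+X-, 1 X-Y
Probability of a carrier female: 1/4
Expected count = 1/4 × 44 = 11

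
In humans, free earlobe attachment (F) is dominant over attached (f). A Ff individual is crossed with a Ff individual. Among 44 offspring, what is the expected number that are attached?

Punnett square for Ff × Ff:
Offspring genotypes: 1 FF, 2 Ff, 1 ff
free: 3, attached: 1
attached: 1 out of 4 → fraction 1/4
Expected count = 1/4 × 44 = 11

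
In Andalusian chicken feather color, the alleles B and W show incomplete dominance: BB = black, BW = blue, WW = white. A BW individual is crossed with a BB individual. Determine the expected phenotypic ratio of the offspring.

Punnett square for BW × BB:
Offspring genotypes: 2 BB, 2 BW
Phenotype counts: 2 black, 2 blue
Ratio: 1 black : 1 blue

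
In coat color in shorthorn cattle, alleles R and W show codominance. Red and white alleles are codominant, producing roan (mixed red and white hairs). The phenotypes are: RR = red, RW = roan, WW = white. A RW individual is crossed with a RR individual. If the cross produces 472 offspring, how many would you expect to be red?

Punnett square for RW × RR:
Offspring genotypes: 2 RR, 2 RW
Phenotype counts: 2 red, 2 roan
red: 2 out of 4 → fraction 1/2
Expected count = 1/2 × 472 = 236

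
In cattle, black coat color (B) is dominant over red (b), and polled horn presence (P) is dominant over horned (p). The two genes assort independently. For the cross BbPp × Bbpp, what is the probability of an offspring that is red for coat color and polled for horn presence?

Dihybrid cross BbPp × Bbpp — consider each gene separately:
coat color: Bb × Bb → 1 BB, 2 Bb, 1 bb → 3 B_ : 1 bb (out of 4)
horn presence: Pp × pp → 2 Pp, 2 pp → 2 P_ : 2 pp (out of 4)
Looking for: red (bb) and polled (P_)
P(red) = 1/4, P(polled) = 2/4
P(both) = 1/4 × 2/4 = 2/16 = 1/8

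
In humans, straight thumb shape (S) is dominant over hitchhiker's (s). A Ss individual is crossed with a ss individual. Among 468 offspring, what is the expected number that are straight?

Punnett square for Ss × ss:
Offspring genotypes: 2 Ss, 2 ss
straight: 2, hitchhiker's: 2
straight: 2 out of 4 → fraction 1/2
Expected count = 1/2 × 468 = 234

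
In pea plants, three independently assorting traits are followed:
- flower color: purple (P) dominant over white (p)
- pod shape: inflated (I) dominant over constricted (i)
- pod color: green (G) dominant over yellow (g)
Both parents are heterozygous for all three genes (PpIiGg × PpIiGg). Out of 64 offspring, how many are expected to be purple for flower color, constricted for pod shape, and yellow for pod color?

Trihybrid cross: PpIiGg × PpIiGg
Each trait segregates independently with a 3:1 phenotypic ratio, so each gene contributes 3/4 (dominant) or 1/4 (recessive).
Target: purple (flower color), constricted (pod shape), yellow (pod color)
Probability = product of independent per-trait probabilities
= 3/4 × 1/4 × 1/4 = 3/64
Expected count = 3/64 × 64 = 3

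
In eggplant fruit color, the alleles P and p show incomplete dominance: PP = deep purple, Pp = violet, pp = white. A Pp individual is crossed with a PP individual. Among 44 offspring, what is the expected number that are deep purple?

Punnett square for Pp × PP:
Offspring genotypes: 2 PP, 2 Pp
Phenotype counts: 2 deep purple, 2 violet
deep purple: 2 out of 4 → fraction 1/2
Expected count = 1/2 × 44 = 22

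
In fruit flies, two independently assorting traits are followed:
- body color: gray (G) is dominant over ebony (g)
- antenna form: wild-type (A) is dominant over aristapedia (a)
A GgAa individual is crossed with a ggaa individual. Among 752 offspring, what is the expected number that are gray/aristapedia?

Dihybrid cross GgAa × ggaa — consider each gene separately:
body color: Gg × gg → 2 Gg, 2 gg → 2 G_ : 2 gg (out of 4)
antenna form: Aa × aa → 2 Aa, 2 aa → 2 A_ : 2 aa (out of 4)
Combine (counts out of 4 × 4 = 16): gray/wild-type (G_A_) = 2×2 = 4; gray/aristapedia (G_aa) = 2×2 = 4; ebony/wild-type (ggA_) = 2×2 = 4; ebony/aristapedia (ggaa) = 2×2 = 4
Phenotype counts (out of 16): 4 gray/wild-type, 4 gray/aristapedia, 4 ebony/wild-type, 4 ebony/aristapedia
gray/aristapedia: 4 out of 16 → fraction 1/4
Expected count = 1/4 × 752 = 188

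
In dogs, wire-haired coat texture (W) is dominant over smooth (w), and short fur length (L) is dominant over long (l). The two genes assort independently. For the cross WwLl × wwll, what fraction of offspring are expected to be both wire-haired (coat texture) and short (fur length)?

Dihybrid cross WwLl × wwll — consider each gene separately:
coat texture: Ww × ww → 2 Ww, 2 ww → 2 W_ : 2 ww (out of 4)
fur length: Ll × ll → 2 Ll, 2 ll → 2 L_ : 2 ll (out of 4)
Looking for: wire-haired (W_) and short (L_)
P(wire-haired) = 2/4, P(short) = 2/4
P(both) = 2/4 × 2/4 = 4/16 = 1/4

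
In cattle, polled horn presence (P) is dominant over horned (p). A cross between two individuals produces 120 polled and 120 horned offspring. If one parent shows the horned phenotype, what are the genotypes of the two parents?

Observed offspring: 120 polled, 120 horned
The observed ratio simplifies to 1:1. One parent shows horned, so its genotype must be pp. A 1:1 offspring split requires the other parent to be heterozygous (Pp).
Parent genotypes: pp × Pp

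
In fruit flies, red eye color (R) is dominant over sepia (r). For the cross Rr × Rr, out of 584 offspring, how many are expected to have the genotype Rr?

Punnett square for Rr × Rr:
Offspring genotypes: 1 RR, 2 Rr, 1 rr
Total offspring: 4
Count with target: 2
Probability: 2/4 = 1/2
Expected count = 1/2 × 584 = 292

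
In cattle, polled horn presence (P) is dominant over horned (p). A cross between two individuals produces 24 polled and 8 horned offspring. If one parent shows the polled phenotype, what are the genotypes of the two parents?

Observed offspring: 24 polled, 8 horned
The observed ratio simplifies to 3:1. Horned (pp) offspring appear, so each parent must contribute one p allele. The parent stated to show polled carries P, so it is Pp. The other parent is then either Pp or pp: Pp × pp would give a 1:1 split, whereas Pp × Pp gives 3:1 — matching the data. So both parents are heterozygous (Pp × Pp).
Parent genotypes: Pp × Pp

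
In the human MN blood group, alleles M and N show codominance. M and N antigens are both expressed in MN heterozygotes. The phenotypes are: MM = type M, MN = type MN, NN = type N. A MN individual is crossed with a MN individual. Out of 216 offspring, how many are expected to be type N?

Punnett square for MN × MN:
Offspring genotypes: 1 MM, 2 MN, 1 NN
Phenotype counts: 1 type M, 2 type MN, 1 type N
type N: 1 out of 4 → fraction 1/4
Expected count = 1/4 × 216 = 54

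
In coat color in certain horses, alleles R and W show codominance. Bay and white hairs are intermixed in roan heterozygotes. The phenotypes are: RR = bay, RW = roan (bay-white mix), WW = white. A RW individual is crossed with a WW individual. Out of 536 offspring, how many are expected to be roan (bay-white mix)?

Punnett square for RW × WW:
Offspring genotypes: 2 RW, 2 WW
Phenotype counts: 2 roan (bay-white mix), 2 white
roan (bay-white mix): 2 out of 4 → fraction 1/2
Expected count = 1/2 × 536 = 268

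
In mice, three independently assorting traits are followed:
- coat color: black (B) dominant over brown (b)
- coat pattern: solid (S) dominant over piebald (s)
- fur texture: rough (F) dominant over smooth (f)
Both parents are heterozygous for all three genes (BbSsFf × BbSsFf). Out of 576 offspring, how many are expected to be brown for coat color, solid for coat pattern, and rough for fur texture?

Trihybrid cross: BbSsFf × BbSsFf
Each trait segregates independently with a 3:1 phenotypic ratio, so each gene contributes 3/4 (dominant) or 1/4 (recessive).
Target: brown (coat color), solid (coat pattern), rough (fur texture)
Probability = product of independent per-trait probabilities
= 1/4 × 3/4 × 3/4 = 9/64
Expected count = 9/64 × 576 = 81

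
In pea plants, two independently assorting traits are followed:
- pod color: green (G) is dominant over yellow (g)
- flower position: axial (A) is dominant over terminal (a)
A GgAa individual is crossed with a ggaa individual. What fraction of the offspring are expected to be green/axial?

Dihybrid cross GgAa × ggaa — consider each gene separately:
pod color: Gg × gg → 2 Gg, 2 gg → 2 G_ : 2 gg (out of 4)
flower position: Aa × aa → 2 Aa, 2 aa → 2 A_ : 2 aa (out of 4)
Combine (counts out of 4 × 4 = 16): green/axial (G_A_) = 2×2 = 4; green/terminal (G_aa) = 2×2 = 4; yellow/axial (ggA_) = 2×2 = 4; yellow/terminal (ggaa) = 2×2 = 4
Phenotype counts (out of 16): 4 green/axial, 4 green/terminal, 4 yellow/axial, 4 yellow/terminal
green/axial: 4 out of 16
Probability: 4/16 = 1/4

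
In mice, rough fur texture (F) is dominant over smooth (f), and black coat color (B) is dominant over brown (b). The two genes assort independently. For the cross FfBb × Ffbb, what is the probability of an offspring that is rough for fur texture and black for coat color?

Dihybrid cross FfBb × Ffbb — consider each gene separately:
fur texture: Ff × Ff → 1 FF, 2 Ff, 1 ff → 3 F_ : 1 ff (out of 4)
coat color: Bb × bb → 2 Bb, 2 bb → 2 B_ : 2 bb (out of 4)
Looking for: rough (F_) and black (B_)
P(rough) = 3/4, P(black) = 2/4
P(both) = 3/4 × 2/4 = 6/16 = 3/8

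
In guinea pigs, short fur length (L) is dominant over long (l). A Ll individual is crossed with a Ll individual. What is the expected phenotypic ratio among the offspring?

Punnett square for Ll × Ll:
Offspring genotypes: 1 LL, 2 Ll, 1 ll
short: 3, long: 1
Ratio: 3:1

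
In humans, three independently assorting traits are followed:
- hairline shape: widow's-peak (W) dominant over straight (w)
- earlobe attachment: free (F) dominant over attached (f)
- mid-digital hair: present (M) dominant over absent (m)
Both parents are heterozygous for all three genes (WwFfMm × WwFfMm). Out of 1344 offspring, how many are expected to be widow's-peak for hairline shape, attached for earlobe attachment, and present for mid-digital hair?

Trihybrid cross: WwFfMm × WwFfMm
Each trait segregates independently with a 3:1 phenotypic ratio, so each gene contributes 3/4 (dominant) or 1/4 (recessive).
Target: widow's-peak (hairline shape), attached (earlobe attachment), present (mid-digital hair)
Probability = product of independent per-trait probabilities
= 3/4 × 1/4 × 3/4 = 9/64
Expected count = 9/64 × 1344 = 189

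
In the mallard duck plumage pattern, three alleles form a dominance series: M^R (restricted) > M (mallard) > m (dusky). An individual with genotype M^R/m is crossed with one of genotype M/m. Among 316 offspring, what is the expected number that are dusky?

Cross: M^R/m × M/m
Allele dominance: M^R > M > m
Offspring genotypes: 1 M^R/M, 1 M^R/m, 1 M/m, 1 m/m
Phenotype counts: 2 restricted, 1 mallard, 1 dusky
dusky: 1 out of 4 → fraction 1/4
Expected count = 1/4 × 316 = 79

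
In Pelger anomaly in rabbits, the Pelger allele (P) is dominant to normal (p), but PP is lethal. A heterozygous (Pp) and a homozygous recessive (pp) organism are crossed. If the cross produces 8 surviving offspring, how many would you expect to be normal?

Cross: Pp × pp
Punnett square offspring (before lethality): 2 Pp, 2 pp
No PP offspring are produced in this cross.
normal: 2 out of 4 → fraction 1/2
Expected count = 1/2 × 8 = 4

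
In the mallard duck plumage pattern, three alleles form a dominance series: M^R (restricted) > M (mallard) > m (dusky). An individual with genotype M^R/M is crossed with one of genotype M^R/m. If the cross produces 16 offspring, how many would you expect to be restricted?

Cross: M^R/M × M^R/m
Allele dominance: M^R > M > m
Offspring genotypes: 1 M^R/M^R, 1 M^R/m, 1 M^R/M, 1 M/m
Phenotype counts: 3 restricted, 1 mallard
restricted: 3 out of 4 → fraction 3/4
Expected count = 3/4 × 16 = 12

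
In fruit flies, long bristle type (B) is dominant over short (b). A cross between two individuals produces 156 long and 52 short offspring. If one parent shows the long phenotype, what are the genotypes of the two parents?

Observed offspring: 156 long, 52 short
The observed ratio simplifies to 3:1. Short (bb) offspring appear, so each parent must contribute one b allele. The parent stated to show long carries B, so it is Bb. The other parent is then either Bb or bb: Bb × bb would give a 1:1 split, whereas Bb × Bb gives 3:1 — matching the data. So both parents are heterozygous (Bb × Bb).
Parent genotypes: Bb × Bb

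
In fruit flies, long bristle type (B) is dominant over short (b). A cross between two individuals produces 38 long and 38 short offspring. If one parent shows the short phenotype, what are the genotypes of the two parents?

Observed offspring: 38 long, 38 short
The observed ratio simplifies to 1:1. One parent shows short, so its genotype must be bb. A 1:1 offspring split requires the other parent to be heterozygous (Bb).
Parent genotypes: bb × Bb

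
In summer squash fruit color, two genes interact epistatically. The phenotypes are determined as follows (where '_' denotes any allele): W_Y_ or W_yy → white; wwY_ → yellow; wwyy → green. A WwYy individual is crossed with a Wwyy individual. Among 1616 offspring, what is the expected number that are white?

Cross: WwYy × Wwyy — consider each gene separately:
W gene: Ww × Ww → 1 WW, 2 Ww, 1 ww → 3 W_ : 1 ww (out of 4)
Y gene: Yy × yy → 2 Yy, 2 yy → 2 Y_ : 2 yy (out of 4)
Genotype classes (out of 4 × 4 = 16): W_Y_ = 3×2 = 6; W_yy = 3×2 = 6; wwY_ = 1×2 = 2; wwyy = 1×2 = 2
Apply the phenotype rules: W_Y_ (6) + W_yy (6) → white; wwY_ (2) → yellow; wwyy (2) → green
Phenotype counts (out of 16): 12 white, 2 yellow, 2 green
white: 12 out of 16 → fraction 3/4
Expected count = 3/4 × 1616 = 1212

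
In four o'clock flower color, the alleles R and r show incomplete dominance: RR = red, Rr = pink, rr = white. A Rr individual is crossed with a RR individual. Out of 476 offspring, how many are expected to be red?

Punnett square for Rr × RR:
Offspring genotypes: 2 RR, 2 Rr
Phenotype counts: 2 red, 2 pink
red: 2 out of 4 → fraction 1/2
Expected count = 1/2 × 476 = 238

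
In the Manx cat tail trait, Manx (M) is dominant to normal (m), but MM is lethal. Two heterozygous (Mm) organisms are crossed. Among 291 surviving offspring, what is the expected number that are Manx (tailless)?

Cross: Mm × Mm
Punnett square offspring (before lethality): 1 MM, 2 Mm, 1 mm
The MM genotype is lethal (embryos die); surviving offspring: 2 Mm, 1 mm
Manx (tailless): 2 out of 3 → fraction 2/3
Expected count = 2/3 × 291 = 194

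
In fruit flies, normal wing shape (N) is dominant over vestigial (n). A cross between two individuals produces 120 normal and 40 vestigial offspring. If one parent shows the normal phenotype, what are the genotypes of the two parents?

Observed offspring: 120 normal, 40 vestigial
The observed ratio simplifies to 3:1. Vestigial (nn) offspring appear, so each parent must contribute one n allele. The parent stated to show normal carries N, so it is Nn. The other parent is then either Nn or nn: Nn × nn would give a 1:1 split, whereas Nn × Nn gives 3:1 — matching the data. So both parents are heterozygous (Nn × Nn).
Parent genotypes: Nn × Nn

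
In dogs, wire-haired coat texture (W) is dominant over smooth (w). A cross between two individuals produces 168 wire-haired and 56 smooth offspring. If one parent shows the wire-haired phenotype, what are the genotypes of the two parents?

Observed offspring: 168 wire-haired, 56 smooth
The observed ratio simplifies to 3:1. Smooth (ww) offspring appear, so each parent must contribute one w allele. The parent stated to show wire-haired carries W, so it is Ww. The other parent is then either Ww or ww: Ww × ww would give a 1:1 split, whereas Ww × Ww gives 3:1 — matching the data. So both parents are heterozygous (Ww × Ww).
Parent genotypes: Ww × Ww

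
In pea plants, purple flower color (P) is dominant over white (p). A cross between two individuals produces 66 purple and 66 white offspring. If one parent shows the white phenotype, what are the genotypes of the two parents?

Observed offspring: 66 purple, 66 white
The observed ratio simplifies to 1:1. One parent shows white, so its genotype must be pp. A 1:1 offspring split requires the other parent to be heterozygous (Pp).
Parent genotypes: pp × Pp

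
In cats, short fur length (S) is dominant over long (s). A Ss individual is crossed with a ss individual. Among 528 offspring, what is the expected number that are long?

Punnett square for Ss × ss:
Offspring genotypes: 2 Ss, 2 ss
short: 2, long: 2
long: 2 out of 4 → fraction 1/2
Expected count = 1/2 × 528 = 264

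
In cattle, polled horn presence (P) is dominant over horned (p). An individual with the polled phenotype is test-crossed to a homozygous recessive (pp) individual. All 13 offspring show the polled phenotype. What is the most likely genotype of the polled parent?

Test cross: ? × pp
All offspring are polled.
If the unknown parent were heterozygous (Pp), about half of 13 offspring would be horned; none are. The unknown parent is most likely homozygous dominant (PP).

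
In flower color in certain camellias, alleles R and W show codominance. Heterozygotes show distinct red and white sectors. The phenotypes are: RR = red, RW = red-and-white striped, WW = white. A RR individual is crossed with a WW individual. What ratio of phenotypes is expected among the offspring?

Punnett square for RR × WW:
Offspring genotypes: 4 RW
Phenotype counts: 4 red-and-white striped
Ratio: all red-and-white striped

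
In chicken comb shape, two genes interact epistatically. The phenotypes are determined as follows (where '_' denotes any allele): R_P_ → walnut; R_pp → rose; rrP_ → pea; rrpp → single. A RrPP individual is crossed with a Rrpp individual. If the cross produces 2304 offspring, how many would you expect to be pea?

Cross: RrPP × Rrpp — consider each gene separately:
R gene: Rr × Rr → 1 RR, 2 Rr, 1 rr → 3 R_ : 1 rr (out of 4)
P gene: PP × pp → 4 Pp → 4 P_ (out of 4)
Genotype classes (out of 4 × 4 = 16): R_P_ = 3×4 = 12; rrP_ = 1×4 = 4
Apply the phenotype rules: R_P_ (12) → walnut; rrP_ (4) → pea
Phenotype counts (out of 16): 12 walnut, 4 pea
pea: 4 out of 16 → fraction 1/4
Expected count = 1/4 × 2304 = 576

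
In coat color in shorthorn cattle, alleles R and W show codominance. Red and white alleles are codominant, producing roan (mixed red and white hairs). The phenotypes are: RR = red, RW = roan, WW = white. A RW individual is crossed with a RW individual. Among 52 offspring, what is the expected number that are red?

Punnett square for RW × RW:
Offspring genotypes: 1 RR, 2 RW, 1 WW
Phenotype counts: 1 red, 2 roan, 1 white
red: 1 out of 4 → fraction 1/4
Expected count = 1/4 × 52 = 13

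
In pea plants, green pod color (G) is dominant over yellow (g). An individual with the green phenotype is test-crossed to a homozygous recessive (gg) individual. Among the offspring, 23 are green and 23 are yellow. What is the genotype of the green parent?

Test cross: ? × gg
Offspring: 23 green, 23 yellow — approximately 1:1.
A 1:1 ratio in a test cross indicates the unknown parent is heterozygous (Gg).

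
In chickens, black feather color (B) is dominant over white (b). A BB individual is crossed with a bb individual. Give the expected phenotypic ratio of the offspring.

Punnett square for BB × bb:
Offspring genotypes: 4 Bb
black: 4, white: 0
Ratio: all black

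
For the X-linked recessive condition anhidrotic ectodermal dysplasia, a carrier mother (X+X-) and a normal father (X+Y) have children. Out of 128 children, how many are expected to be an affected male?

Cross: X+X- × X+Y
Offspring: 1 X+X+, 1 X+Y, 1 X+X-, 1 X-Y
Probability of an affected male: 1/4
Expected count = 1/4 × 128 = 32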